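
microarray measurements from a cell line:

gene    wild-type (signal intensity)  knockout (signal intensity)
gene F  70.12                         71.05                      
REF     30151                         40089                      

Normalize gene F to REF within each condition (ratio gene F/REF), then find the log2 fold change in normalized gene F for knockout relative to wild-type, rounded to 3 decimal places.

-0.392

gene F/REF (wild-type) = 70.12 / 30151 = 0.0023256
gene F/REF (knockout) = 71.05 / 40089 = 0.0017723
Fold change = 0.0017723 / 0.0023256 = 0.7621
log2(0.7621) = -0.3920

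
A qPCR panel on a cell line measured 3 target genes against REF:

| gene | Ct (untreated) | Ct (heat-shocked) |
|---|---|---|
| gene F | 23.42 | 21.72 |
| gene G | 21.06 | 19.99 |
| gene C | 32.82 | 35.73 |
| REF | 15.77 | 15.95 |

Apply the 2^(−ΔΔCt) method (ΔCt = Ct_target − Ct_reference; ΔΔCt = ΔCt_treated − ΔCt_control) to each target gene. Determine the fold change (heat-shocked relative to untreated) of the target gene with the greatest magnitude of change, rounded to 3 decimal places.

gene F: ΔΔCt = (21.72−15.95) − (23.42−15.77) = 5.77 − 7.65 = -1.88; fold change = 2^1.88 = 3.681
gene G: ΔΔCt = (19.99−15.95) − (21.06−15.77) = 4.04 − 5.29 = -1.25; fold change = 2^1.25 = 2.378
gene C: ΔΔCt = (35.73−15.95) − (32.82−15.77) = 19.78 − 17.05 = 2.73; fold change = 2^-2.73 = 0.151
gene C has the largest |ΔΔCt| = 2.73.

0.151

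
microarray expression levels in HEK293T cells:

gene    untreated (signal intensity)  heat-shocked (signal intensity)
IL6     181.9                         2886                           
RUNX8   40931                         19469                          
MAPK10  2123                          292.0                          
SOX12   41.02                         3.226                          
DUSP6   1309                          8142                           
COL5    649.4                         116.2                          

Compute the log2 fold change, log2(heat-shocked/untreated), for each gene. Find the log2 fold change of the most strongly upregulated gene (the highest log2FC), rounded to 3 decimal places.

log2(2886/181.9) = 3.988  (IL6)
log2(19469/40931) = -1.072  (RUNX8)
log2(292.0/2123) = -2.862  (MAPK10)
log2(3.226/41.02) = -3.669  (SOX12)
log2(8142/1309) = 2.637  (DUSP6)
log2(116.2/649.4) = -2.482  (COL5)
IL6 is most strongly upregulated.

3.988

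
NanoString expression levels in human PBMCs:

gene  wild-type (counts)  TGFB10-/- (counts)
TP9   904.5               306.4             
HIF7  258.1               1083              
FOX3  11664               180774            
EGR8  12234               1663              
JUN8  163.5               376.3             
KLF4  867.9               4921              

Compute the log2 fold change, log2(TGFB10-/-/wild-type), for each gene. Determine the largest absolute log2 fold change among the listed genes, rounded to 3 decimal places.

log2(306.4/904.5) = -1.562  (TP9)
log2(1083/258.1) = 2.069  (HIF7)
log2(180774/11664) = 3.954  (FOX3)
log2(1663/12234) = -2.879  (EGR8)
log2(376.3/163.5) = 1.203  (JUN8)
log2(4921/867.9) = 2.503  (KLF4)
The largest magnitude belongs to FOX3.

3.954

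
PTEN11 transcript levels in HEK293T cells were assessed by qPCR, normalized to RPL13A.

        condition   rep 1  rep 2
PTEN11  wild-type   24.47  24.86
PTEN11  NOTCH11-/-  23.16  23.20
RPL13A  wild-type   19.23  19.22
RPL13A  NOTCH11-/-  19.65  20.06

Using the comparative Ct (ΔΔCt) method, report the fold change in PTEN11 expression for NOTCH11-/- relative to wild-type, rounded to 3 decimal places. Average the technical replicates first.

4.332

Mean Ct: PTEN11 wild-type 24.665; PTEN11 NOTCH11-/- 23.180; RPL13A wild-type 19.225; RPL13A NOTCH11-/- 19.855
ΔCt(wild-type) = 24.665 − 19.225 = 5.440
ΔCt(NOTCH11-/-) = 23.180 − 19.855 = 3.325
ΔΔCt = 3.325 − 5.440 = -2.115
Fold change = 2^(−(-2.115)) = 2^2.115 = 4.3319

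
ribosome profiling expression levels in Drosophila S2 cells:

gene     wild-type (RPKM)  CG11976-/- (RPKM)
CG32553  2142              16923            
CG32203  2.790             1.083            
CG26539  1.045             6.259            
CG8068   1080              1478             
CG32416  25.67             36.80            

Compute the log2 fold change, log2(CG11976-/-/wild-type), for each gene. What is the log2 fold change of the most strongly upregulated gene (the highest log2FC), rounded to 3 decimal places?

log2(16923/2142) = 2.982  (CG32553)
log2(1.083/2.790) = -1.365  (CG32203)
log2(6.259/1.045) = 2.582  (CG26539)
log2(1478/1080) = 0.453  (CG8068)
log2(36.80/25.67) = 0.520  (CG32416)
CG32553 is most strongly upregulated.

2.982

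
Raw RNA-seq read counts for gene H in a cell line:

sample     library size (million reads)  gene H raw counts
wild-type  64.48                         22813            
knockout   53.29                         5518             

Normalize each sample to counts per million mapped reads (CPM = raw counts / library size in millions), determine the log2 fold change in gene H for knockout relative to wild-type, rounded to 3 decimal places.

CPM(wild-type) = 22813 / 64.48 = 353.7996
CPM(knockout) = 5518 / 53.29 = 103.5466
Fold change = 103.5466 / 353.7996 = 0.29267
log2(0.29267) = -1.7727

-1.773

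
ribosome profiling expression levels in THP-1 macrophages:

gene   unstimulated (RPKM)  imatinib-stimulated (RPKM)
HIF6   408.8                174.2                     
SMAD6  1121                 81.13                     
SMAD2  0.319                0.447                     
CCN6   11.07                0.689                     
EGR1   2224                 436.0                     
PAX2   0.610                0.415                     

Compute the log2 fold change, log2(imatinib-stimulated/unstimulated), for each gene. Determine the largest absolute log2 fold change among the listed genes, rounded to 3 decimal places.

log2(174.2/408.8) = -1.231  (HIF6)
log2(81.13/1121) = -3.788  (SMAD6)
log2(0.447/0.319) = 0.487  (SMAD2)
log2(0.689/11.07) = -4.006  (CCN6)
log2(436.0/2224) = -2.351  (EGR1)
log2(0.415/0.610) = -0.556  (PAX2)
The largest magnitude belongs to CCN6.

4.006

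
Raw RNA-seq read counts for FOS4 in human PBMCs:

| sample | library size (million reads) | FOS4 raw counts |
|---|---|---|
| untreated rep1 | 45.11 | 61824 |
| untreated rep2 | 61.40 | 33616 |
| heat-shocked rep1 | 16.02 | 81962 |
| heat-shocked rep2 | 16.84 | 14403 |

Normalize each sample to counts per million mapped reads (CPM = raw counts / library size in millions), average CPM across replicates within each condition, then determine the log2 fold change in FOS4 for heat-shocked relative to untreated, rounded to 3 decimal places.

CPM(untreated rep1) = 61824 / 45.11 = 1370.5165
CPM(untreated rep2) = 33616 / 61.40 = 547.4919
CPM(heat-shocked rep1) = 81962 / 16.02 = 5116.2297
CPM(heat-shocked rep2) = 14403 / 16.84 = 855.2850
mean CPM(untreated) = 959.0042; mean CPM(heat-shocked) = 2985.7574
Fold change = 2985.7574 / 959.0042 = 3.11339
log2(3.11339) = 1.6385

1.638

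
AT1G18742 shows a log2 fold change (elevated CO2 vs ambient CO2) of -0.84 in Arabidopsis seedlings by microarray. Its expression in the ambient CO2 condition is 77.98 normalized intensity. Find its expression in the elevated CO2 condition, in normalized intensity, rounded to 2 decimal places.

Fold change = 2^(-0.84) = 0.5586
elevated CO2 expression = 77.98 × 0.5586 = 43.56

43.56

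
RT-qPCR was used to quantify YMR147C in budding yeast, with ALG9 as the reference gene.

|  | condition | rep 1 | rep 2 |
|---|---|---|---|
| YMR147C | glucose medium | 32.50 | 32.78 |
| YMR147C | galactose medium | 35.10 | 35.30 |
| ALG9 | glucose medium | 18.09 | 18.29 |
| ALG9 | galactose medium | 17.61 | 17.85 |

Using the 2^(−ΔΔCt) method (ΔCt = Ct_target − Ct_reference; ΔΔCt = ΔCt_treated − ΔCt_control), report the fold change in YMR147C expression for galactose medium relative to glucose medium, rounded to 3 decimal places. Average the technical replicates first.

0.123

Mean Ct: YMR147C glucose medium 32.640; YMR147C galactose medium 35.200; ALG9 glucose medium 18.190; ALG9 galactose medium 17.730
ΔCt(glucose medium) = 32.640 − 18.190 = 14.450
ΔCt(galactose medium) = 35.200 − 17.730 = 17.470
ΔΔCt = 17.470 − 14.450 = 3.020
Fold change = 2^(−3.020) = 0.1233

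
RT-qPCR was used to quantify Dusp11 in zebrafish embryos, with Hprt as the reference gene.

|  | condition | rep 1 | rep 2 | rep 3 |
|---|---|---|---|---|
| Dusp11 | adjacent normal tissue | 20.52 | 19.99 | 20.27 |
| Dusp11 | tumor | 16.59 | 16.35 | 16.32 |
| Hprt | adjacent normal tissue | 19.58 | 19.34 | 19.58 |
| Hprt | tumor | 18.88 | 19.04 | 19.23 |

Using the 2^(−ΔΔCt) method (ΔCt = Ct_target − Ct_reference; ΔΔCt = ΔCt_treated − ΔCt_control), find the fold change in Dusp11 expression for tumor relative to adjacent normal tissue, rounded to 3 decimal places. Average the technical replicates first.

Mean Ct: Dusp11 adjacent normal tissue 20.260; Dusp11 tumor 16.420; Hprt adjacent normal tissue 19.500; Hprt tumor 19.050
ΔCt(adjacent normal tissue) = 20.260 − 19.500 = 0.760
ΔCt(tumor) = 16.420 − 19.050 = -2.630
ΔΔCt = -2.630 − 0.760 = -3.390
Fold change = 2^(−(-3.390)) = 2^3.390 = 10.4831

10.483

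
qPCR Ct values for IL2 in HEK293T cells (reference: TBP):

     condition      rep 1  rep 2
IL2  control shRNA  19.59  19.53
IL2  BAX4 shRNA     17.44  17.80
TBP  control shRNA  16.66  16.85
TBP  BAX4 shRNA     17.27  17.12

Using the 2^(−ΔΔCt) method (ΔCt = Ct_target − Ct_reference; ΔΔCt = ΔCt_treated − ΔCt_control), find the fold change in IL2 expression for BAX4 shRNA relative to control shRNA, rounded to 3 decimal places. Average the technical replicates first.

5.205

Mean Ct: IL2 control shRNA 19.560; IL2 BAX4 shRNA 17.620; TBP control shRNA 16.755; TBP BAX4 shRNA 17.195
ΔCt(control shRNA) = 19.560 − 16.755 = 2.805
ΔCt(BAX4 shRNA) = 17.620 − 17.195 = 0.425
ΔΔCt = 0.425 − 2.805 = -2.380
Fold change = 2^(−(-2.380)) = 2^2.380 = 5.2054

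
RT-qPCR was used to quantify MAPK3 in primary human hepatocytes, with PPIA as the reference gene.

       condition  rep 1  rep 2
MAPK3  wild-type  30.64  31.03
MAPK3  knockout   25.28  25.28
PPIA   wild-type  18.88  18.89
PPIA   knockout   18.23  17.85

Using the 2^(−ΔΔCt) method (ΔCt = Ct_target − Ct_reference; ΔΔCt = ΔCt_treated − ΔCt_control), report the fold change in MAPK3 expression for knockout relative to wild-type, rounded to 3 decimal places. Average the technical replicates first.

Mean Ct: MAPK3 wild-type 30.835; MAPK3 knockout 25.280; PPIA wild-type 18.885; PPIA knockout 18.040
ΔCt(wild-type) = 30.835 − 18.885 = 11.950
ΔCt(knockout) = 25.280 − 18.040 = 7.240
ΔΔCt = 7.240 − 11.950 = -4.710
Fold change = 2^(−(-4.710)) = 2^4.710 = 26.1729

26.173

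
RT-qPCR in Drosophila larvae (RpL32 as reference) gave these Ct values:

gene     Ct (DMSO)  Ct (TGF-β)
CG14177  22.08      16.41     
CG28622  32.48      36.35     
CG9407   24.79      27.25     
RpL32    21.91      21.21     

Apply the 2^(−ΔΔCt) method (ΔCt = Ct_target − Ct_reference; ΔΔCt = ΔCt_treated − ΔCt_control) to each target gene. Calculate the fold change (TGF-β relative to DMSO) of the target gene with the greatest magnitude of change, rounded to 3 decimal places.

31.341

CG14177: ΔΔCt = (16.41−21.21) − (22.08−21.91) = -4.80 − 0.17 = -4.97; fold change = 2^4.97 = 31.341
CG28622: ΔΔCt = (36.35−21.21) − (32.48−21.91) = 15.14 − 10.57 = 4.57; fold change = 2^-4.57 = 0.042
CG9407: ΔΔCt = (27.25−21.21) − (24.79−21.91) = 6.04 − 2.88 = 3.16; fold change = 2^-3.16 = 0.112
CG14177 has the largest |ΔΔCt| = 4.97.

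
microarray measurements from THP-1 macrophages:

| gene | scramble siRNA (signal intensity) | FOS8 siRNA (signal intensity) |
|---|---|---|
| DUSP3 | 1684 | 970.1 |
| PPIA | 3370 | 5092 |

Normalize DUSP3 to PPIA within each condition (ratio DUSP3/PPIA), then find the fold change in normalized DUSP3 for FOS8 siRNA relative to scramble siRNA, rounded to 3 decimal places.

0.381

DUSP3/PPIA (scramble siRNA) = 1684 / 3370 = 0.4997
DUSP3/PPIA (FOS8 siRNA) = 970.1 / 5092 = 0.19051
Fold change = 0.19051 / 0.4997 = 0.3813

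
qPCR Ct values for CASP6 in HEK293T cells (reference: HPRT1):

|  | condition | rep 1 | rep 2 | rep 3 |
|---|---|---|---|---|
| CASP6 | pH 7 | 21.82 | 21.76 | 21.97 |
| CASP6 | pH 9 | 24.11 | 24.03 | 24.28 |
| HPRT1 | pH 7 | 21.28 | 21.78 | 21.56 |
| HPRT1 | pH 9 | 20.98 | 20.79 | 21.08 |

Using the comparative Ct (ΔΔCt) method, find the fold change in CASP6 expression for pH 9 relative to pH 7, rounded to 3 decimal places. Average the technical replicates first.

0.136

Mean Ct: CASP6 pH 7 21.850; CASP6 pH 9 24.140; HPRT1 pH 7 21.540; HPRT1 pH 9 20.950
ΔCt(pH 7) = 21.850 − 21.540 = 0.310
ΔCt(pH 9) = 24.140 − 20.950 = 3.190
ΔΔCt = 3.190 − 0.310 = 2.880
Fold change = 2^(−2.880) = 0.1358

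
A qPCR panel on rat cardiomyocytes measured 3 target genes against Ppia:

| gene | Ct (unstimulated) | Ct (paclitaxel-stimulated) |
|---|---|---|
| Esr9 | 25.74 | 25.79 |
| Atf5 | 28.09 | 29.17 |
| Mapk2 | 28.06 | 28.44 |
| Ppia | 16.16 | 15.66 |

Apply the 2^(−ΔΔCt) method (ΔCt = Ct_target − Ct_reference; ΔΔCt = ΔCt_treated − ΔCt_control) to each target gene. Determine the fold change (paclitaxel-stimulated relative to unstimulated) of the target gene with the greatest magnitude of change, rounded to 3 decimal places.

Esr9: ΔΔCt = (25.79−15.66) − (25.74−16.16) = 10.13 − 9.58 = 0.55; fold change = 2^-0.55 = 0.683
Atf5: ΔΔCt = (29.17−15.66) − (28.09−16.16) = 13.51 − 11.93 = 1.58; fold change = 2^-1.58 = 0.334
Mapk2: ΔΔCt = (28.44−15.66) − (28.06−16.16) = 12.78 − 11.90 = 0.88; fold change = 2^-0.88 = 0.543
Atf5 has the largest |ΔΔCt| = 1.58.

0.334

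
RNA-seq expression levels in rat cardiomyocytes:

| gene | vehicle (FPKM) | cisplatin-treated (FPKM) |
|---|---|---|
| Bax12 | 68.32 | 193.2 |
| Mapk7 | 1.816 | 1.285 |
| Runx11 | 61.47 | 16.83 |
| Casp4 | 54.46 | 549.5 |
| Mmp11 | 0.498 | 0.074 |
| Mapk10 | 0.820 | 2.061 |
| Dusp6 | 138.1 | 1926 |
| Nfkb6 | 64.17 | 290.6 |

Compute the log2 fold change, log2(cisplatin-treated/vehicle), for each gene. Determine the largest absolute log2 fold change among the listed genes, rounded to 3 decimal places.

log2(193.2/68.32) = 1.500  (Bax12)
log2(1.285/1.816) = -0.499  (Mapk7)
log2(16.83/61.47) = -1.869  (Runx11)
log2(549.5/54.46) = 3.335  (Casp4)
log2(0.074/0.498) = -2.751  (Mmp11)
log2(2.061/0.820) = 1.330  (Mapk10)
log2(1926/138.1) = 3.802  (Dusp6)
log2(290.6/64.17) = 2.179  (Nfkb6)
The largest magnitude belongs to Dusp6.

3.802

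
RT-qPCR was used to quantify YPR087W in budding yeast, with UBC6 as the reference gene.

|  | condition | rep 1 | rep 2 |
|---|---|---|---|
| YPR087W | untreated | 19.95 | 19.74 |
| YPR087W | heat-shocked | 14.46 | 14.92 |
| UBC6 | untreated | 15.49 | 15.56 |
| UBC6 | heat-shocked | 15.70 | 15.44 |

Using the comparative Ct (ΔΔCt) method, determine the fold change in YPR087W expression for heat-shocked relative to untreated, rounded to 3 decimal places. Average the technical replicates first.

Mean Ct: YPR087W untreated 19.845; YPR087W heat-shocked 14.690; UBC6 untreated 15.525; UBC6 heat-shocked 15.570
ΔCt(untreated) = 19.845 − 15.525 = 4.320
ΔCt(heat-shocked) = 14.690 − 15.570 = -0.880
ΔΔCt = -0.880 − 4.320 = -5.200
Fold change = 2^(−(-5.200)) = 2^5.200 = 36.7583

36.758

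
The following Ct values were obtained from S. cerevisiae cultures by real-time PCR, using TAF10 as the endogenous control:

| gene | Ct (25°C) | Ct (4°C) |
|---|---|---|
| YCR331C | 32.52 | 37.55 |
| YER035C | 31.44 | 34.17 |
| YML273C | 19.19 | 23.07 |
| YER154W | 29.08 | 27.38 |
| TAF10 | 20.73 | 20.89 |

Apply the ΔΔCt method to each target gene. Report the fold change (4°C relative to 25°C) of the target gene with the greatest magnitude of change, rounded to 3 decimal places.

0.034

YCR331C: ΔΔCt = (37.55−20.89) − (32.52−20.73) = 16.66 − 11.79 = 4.87; fold change = 2^-4.87 = 0.034
YER035C: ΔΔCt = (34.17−20.89) − (31.44−20.73) = 13.28 − 10.71 = 2.57; fold change = 2^-2.57 = 0.168
YML273C: ΔΔCt = (23.07−20.89) − (19.19−20.73) = 2.18 − (-1.54) = 3.72; fold change = 2^-3.72 = 0.076
YER154W: ΔΔCt = (27.38−20.89) − (29.08−20.73) = 6.49 − 8.35 = -1.86; fold change = 2^1.86 = 3.630
YCR331C has the largest |ΔΔCt| = 4.87.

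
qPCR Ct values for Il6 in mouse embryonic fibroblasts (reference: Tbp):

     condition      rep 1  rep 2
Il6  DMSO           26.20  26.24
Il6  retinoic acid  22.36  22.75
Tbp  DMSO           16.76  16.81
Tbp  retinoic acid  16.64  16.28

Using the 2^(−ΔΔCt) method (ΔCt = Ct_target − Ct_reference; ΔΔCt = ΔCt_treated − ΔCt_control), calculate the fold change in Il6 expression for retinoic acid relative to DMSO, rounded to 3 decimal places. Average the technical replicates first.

10.126

Mean Ct: Il6 DMSO 26.220; Il6 retinoic acid 22.555; Tbp DMSO 16.785; Tbp retinoic acid 16.460
ΔCt(DMSO) = 26.220 − 16.785 = 9.435
ΔCt(retinoic acid) = 22.555 − 16.460 = 6.095
ΔΔCt = 6.095 − 9.435 = -3.340
Fold change = 2^(−(-3.340)) = 2^3.340 = 10.1261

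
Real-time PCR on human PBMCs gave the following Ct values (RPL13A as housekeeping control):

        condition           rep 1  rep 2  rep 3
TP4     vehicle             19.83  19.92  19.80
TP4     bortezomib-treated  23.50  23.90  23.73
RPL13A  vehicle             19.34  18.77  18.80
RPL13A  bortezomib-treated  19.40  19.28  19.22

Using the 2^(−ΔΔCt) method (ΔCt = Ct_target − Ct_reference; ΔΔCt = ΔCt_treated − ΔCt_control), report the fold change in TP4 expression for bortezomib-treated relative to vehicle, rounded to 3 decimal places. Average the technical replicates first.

Mean Ct: TP4 vehicle 19.850; TP4 bortezomib-treated 23.710; RPL13A vehicle 18.970; RPL13A bortezomib-treated 19.300
ΔCt(vehicle) = 19.850 − 18.970 = 0.880
ΔCt(bortezomib-treated) = 23.710 − 19.300 = 4.410
ΔΔCt = 4.410 − 0.880 = 3.530
Fold change = 2^(−3.530) = 0.0866

0.087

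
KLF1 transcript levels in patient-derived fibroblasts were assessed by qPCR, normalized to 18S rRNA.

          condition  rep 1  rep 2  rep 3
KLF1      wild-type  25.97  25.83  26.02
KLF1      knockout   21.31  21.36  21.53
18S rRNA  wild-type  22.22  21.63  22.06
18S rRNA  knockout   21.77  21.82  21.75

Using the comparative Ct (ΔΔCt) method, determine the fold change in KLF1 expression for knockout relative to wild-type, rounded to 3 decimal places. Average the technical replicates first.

20.393

Mean Ct: KLF1 wild-type 25.940; KLF1 knockout 21.400; 18S rRNA wild-type 21.970; 18S rRNA knockout 21.780
ΔCt(wild-type) = 25.940 − 21.970 = 3.970
ΔCt(knockout) = 21.400 − 21.780 = -0.380
ΔΔCt = -0.380 − 3.970 = -4.350
Fold change = 2^(−(-4.350)) = 2^4.350 = 20.3930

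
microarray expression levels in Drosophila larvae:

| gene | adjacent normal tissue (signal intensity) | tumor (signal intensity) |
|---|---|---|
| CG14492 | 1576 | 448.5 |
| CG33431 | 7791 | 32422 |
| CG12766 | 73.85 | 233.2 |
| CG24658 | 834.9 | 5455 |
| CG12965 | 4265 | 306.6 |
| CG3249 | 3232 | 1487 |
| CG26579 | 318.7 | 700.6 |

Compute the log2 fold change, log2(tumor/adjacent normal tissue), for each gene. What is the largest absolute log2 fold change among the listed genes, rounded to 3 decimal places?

log2(448.5/1576) = -1.813  (CG14492)
log2(32422/7791) = 2.057  (CG33431)
log2(233.2/73.85) = 1.659  (CG12766)
log2(5455/834.9) = 2.708  (CG24658)
log2(306.6/4265) = -3.798  (CG12965)
log2(1487/3232) = -1.120  (CG3249)
log2(700.6/318.7) = 1.136  (CG26579)
The largest magnitude belongs to CG12965.

3.798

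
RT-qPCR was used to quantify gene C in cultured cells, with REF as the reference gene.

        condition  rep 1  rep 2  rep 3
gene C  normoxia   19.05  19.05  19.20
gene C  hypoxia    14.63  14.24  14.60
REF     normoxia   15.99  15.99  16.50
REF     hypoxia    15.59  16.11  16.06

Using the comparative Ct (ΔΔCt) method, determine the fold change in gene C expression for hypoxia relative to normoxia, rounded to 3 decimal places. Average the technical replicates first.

Mean Ct: gene C normoxia 19.100; gene C hypoxia 14.490; REF normoxia 16.160; REF hypoxia 15.920
ΔCt(normoxia) = 19.100 − 16.160 = 2.940
ΔCt(hypoxia) = 14.490 − 15.920 = -1.430
ΔΔCt = -1.430 − 2.940 = -4.370
Fold change = 2^(−(-4.370)) = 2^4.370 = 20.6776

20.678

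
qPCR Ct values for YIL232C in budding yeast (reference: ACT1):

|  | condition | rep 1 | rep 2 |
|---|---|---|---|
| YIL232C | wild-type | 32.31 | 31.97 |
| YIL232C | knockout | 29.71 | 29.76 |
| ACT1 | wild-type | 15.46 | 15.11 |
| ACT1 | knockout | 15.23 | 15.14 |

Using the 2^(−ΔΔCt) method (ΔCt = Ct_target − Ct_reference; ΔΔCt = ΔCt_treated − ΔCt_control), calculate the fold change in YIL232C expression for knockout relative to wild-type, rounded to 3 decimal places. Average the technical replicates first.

4.942

Mean Ct: YIL232C wild-type 32.140; YIL232C knockout 29.735; ACT1 wild-type 15.285; ACT1 knockout 15.185
ΔCt(wild-type) = 32.140 − 15.285 = 16.855
ΔCt(knockout) = 29.735 − 15.185 = 14.550
ΔΔCt = 14.550 − 16.855 = -2.305
Fold change = 2^(−(-2.305)) = 2^2.305 = 4.9417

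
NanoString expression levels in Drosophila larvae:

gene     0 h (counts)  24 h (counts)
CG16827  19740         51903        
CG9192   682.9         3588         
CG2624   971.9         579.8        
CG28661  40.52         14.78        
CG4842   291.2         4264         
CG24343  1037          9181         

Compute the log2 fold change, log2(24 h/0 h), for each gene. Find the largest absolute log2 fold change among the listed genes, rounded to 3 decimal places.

3.872

log2(51903/19740) = 1.395  (CG16827)
log2(3588/682.9) = 2.393  (CG9192)
log2(579.8/971.9) = -0.745  (CG2624)
log2(14.78/40.52) = -1.455  (CG28661)
log2(4264/291.2) = 3.872  (CG4842)
log2(9181/1037) = 3.146  (CG24343)
The largest magnitude belongs to CG4842.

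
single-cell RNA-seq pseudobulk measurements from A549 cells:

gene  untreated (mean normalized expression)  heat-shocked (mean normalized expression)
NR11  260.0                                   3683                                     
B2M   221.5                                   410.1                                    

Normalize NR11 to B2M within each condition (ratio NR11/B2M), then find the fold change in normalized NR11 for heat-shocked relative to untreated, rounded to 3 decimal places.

7.651

NR11/B2M (untreated) = 260.0 / 221.5 = 1.1738
NR11/B2M (heat-shocked) = 3683 / 410.1 = 8.9807
Fold change = 8.9807 / 1.1738 = 7.6509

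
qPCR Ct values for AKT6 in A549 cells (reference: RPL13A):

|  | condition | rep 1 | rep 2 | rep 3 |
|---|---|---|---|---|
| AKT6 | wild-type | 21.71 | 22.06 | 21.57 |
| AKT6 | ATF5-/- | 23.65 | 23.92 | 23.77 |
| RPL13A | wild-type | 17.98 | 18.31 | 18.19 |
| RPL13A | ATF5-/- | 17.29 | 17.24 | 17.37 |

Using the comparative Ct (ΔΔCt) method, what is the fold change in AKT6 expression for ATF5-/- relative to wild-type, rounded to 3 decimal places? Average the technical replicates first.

Mean Ct: AKT6 wild-type 21.780; AKT6 ATF5-/- 23.780; RPL13A wild-type 18.160; RPL13A ATF5-/- 17.300
ΔCt(wild-type) = 21.780 − 18.160 = 3.620
ΔCt(ATF5-/-) = 23.780 − 17.300 = 6.480
ΔΔCt = 6.480 − 3.620 = 2.860
Fold change = 2^(−2.860) = 0.1377

0.138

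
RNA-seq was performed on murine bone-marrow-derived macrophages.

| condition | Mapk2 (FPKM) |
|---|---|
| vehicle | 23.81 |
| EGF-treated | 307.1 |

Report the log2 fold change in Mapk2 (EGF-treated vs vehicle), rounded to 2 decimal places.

Fold change = 307.1 / 23.81 = 12.8979
log2(12.8979) = 3.689

3.69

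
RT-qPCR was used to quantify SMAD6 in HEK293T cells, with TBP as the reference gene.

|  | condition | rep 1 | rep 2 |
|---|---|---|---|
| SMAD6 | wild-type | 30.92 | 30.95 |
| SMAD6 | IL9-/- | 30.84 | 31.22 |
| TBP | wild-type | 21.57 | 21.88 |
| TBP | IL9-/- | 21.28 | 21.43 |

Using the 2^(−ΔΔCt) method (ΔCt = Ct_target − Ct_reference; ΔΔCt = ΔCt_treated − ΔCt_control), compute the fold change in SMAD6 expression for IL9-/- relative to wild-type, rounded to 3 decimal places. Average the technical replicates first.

0.724

Mean Ct: SMAD6 wild-type 30.935; SMAD6 IL9-/- 31.030; TBP wild-type 21.725; TBP IL9-/- 21.355
ΔCt(wild-type) = 30.935 − 21.725 = 9.210
ΔCt(IL9-/-) = 31.030 − 21.355 = 9.675
ΔΔCt = 9.675 − 9.210 = 0.465
Fold change = 2^(−0.465) = 0.7245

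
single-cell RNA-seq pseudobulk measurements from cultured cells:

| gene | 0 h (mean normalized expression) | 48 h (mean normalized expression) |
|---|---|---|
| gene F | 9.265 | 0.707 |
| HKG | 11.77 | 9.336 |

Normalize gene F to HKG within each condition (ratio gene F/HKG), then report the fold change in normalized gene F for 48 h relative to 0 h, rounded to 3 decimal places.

0.096

gene F/HKG (0 h) = 9.265 / 11.77 = 0.78717
gene F/HKG (48 h) = 0.707 / 9.336 = 0.075728
Fold change = 0.075728 / 0.78717 = 0.0962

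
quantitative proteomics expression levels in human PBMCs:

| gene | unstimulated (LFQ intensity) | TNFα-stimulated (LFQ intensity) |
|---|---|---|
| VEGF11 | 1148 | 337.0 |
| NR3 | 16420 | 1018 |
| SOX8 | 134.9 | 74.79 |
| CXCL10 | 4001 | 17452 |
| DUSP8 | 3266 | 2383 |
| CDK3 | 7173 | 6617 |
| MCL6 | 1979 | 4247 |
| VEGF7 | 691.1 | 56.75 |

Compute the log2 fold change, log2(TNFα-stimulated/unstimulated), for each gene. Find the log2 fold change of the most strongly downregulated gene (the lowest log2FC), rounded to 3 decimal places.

log2(337.0/1148) = -1.768  (VEGF11)
log2(1018/16420) = -4.012  (NR3)
log2(74.79/134.9) = -0.851  (SOX8)
log2(17452/4001) = 2.125  (CXCL10)
log2(2383/3266) = -0.455  (DUSP8)
log2(6617/7173) = -0.116  (CDK3)
log2(4247/1979) = 1.102  (MCL6)
log2(56.75/691.1) = -3.606  (VEGF7)
NR3 is most strongly downregulated.

-4.012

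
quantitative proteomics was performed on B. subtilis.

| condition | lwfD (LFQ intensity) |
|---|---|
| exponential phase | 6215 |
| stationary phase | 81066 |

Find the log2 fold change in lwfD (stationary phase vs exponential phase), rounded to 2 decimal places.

Fold change = 81066 / 6215 = 13.0436
log2(13.0436) = 3.705

3.71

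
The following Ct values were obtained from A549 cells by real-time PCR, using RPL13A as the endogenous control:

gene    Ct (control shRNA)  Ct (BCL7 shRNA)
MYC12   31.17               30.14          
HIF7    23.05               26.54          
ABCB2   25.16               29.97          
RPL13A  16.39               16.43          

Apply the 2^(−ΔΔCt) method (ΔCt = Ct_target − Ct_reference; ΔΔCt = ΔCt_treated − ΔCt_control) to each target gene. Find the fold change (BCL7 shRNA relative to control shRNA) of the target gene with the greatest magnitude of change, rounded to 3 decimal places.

MYC12: ΔΔCt = (30.14−16.43) − (31.17−16.39) = 13.71 − 14.78 = -1.07; fold change = 2^1.07 = 2.099
HIF7: ΔΔCt = (26.54−16.43) − (23.05−16.39) = 10.11 − 6.66 = 3.45; fold change = 2^-3.45 = 0.092
ABCB2: ΔΔCt = (29.97−16.43) − (25.16−16.39) = 13.54 − 8.77 = 4.77; fold change = 2^-4.77 = 0.037
ABCB2 has the largest |ΔΔCt| = 4.77.

0.037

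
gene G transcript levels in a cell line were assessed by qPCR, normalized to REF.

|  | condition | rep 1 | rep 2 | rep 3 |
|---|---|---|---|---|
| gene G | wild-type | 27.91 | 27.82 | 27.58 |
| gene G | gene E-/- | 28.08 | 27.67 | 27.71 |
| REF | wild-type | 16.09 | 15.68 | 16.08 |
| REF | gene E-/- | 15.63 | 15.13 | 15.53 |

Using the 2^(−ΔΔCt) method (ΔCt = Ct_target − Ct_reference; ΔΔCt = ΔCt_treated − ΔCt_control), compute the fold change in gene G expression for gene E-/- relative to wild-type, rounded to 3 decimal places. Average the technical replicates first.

Mean Ct: gene G wild-type 27.770; gene G gene E-/- 27.820; REF wild-type 15.950; REF gene E-/- 15.430
ΔCt(wild-type) = 27.770 − 15.950 = 11.820
ΔCt(gene E-/-) = 27.820 − 15.430 = 12.390
ΔΔCt = 12.390 − 11.820 = 0.570
Fold change = 2^(−0.570) = 0.6736

0.674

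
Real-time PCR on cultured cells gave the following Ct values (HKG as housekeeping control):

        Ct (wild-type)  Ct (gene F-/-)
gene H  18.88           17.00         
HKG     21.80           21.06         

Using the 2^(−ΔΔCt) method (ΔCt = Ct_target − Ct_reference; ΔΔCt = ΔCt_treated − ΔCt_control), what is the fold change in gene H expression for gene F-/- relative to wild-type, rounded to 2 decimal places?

ΔCt(wild-type) = 18.880 − 21.800 = -2.920
ΔCt(gene F-/-) = 17.000 − 21.060 = -4.060
ΔΔCt = -4.060 − (-2.920) = -1.140
Fold change = 2^(−(-1.140)) = 2^1.140 = 2.204

2.20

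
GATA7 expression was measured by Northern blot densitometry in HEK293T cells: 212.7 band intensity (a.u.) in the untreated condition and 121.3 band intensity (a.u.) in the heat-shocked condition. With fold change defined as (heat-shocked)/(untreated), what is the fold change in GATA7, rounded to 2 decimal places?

Fold change = 121.3 / 212.7 = 0.570
GATA7 is downregulated.

0.57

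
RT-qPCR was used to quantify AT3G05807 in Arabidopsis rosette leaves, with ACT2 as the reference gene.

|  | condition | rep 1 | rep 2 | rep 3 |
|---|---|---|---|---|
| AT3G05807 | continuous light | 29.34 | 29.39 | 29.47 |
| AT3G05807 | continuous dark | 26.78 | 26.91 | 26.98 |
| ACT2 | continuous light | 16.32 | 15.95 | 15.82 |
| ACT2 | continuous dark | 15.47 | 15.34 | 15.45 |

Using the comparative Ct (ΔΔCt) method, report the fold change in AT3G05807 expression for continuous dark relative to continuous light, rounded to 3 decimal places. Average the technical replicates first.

Mean Ct: AT3G05807 continuous light 29.400; AT3G05807 continuous dark 26.890; ACT2 continuous light 16.030; ACT2 continuous dark 15.420
ΔCt(continuous light) = 29.400 − 16.030 = 13.370
ΔCt(continuous dark) = 26.890 − 15.420 = 11.470
ΔΔCt = 11.470 − 13.370 = -1.900
Fold change = 2^(−(-1.900)) = 2^1.900 = 3.7321

3.732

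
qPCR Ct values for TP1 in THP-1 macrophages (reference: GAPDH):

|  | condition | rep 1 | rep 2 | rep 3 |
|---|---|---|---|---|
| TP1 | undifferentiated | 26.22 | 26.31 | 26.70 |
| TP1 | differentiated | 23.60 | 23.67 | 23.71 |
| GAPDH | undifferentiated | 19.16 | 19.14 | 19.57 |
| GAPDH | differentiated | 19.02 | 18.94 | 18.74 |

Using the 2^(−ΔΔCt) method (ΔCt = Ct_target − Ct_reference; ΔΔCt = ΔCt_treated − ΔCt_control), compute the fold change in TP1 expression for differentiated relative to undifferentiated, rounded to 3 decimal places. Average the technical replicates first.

5.134

Mean Ct: TP1 undifferentiated 26.410; TP1 differentiated 23.660; GAPDH undifferentiated 19.290; GAPDH differentiated 18.900
ΔCt(undifferentiated) = 26.410 − 19.290 = 7.120
ΔCt(differentiated) = 23.660 − 18.900 = 4.760
ΔΔCt = 4.760 − 7.120 = -2.360
Fold change = 2^(−(-2.360)) = 2^2.360 = 5.1337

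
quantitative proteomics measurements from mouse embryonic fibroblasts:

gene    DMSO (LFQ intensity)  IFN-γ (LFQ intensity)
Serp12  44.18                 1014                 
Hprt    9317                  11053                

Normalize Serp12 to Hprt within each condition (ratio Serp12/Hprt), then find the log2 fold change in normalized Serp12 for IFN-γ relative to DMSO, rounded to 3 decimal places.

4.274

Serp12/Hprt (DMSO) = 44.18 / 9317 = 0.0047419
Serp12/Hprt (IFN-γ) = 1014 / 11053 = 0.09174
Fold change = 0.09174 / 0.0047419 = 19.3468
log2(19.3468) = 4.2740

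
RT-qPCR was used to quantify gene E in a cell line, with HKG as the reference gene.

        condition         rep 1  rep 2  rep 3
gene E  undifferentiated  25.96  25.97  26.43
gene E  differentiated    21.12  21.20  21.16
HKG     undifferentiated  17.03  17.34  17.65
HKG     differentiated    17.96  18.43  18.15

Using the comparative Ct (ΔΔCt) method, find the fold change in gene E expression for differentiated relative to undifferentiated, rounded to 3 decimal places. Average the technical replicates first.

55.715

Mean Ct: gene E undifferentiated 26.120; gene E differentiated 21.160; HKG undifferentiated 17.340; HKG differentiated 18.180
ΔCt(undifferentiated) = 26.120 − 17.340 = 8.780
ΔCt(differentiated) = 21.160 − 18.180 = 2.980
ΔΔCt = 2.980 − 8.780 = -5.800
Fold change = 2^(−(-5.800)) = 2^5.800 = 55.7152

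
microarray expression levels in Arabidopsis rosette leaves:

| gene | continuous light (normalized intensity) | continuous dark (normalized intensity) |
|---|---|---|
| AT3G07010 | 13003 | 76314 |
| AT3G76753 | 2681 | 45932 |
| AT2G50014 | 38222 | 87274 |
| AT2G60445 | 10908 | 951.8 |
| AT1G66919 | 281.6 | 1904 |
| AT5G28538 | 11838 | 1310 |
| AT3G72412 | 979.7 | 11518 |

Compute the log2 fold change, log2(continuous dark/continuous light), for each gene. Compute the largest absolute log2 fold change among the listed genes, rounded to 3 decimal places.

4.099

log2(76314/13003) = 2.553  (AT3G07010)
log2(45932/2681) = 4.099  (AT3G76753)
log2(87274/38222) = 1.191  (AT2G50014)
log2(951.8/10908) = -3.519  (AT2G60445)
log2(1904/281.6) = 2.757  (AT1G66919)
log2(1310/11838) = -3.176  (AT5G28538)
log2(11518/979.7) = 3.555  (AT3G72412)
The largest magnitude belongs to AT3G76753.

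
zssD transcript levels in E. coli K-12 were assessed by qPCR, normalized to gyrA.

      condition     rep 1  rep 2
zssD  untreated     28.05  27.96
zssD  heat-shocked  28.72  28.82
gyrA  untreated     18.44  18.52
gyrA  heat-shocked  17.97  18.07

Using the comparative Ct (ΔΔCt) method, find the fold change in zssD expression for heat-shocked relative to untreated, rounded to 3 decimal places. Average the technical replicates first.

0.428

Mean Ct: zssD untreated 28.005; zssD heat-shocked 28.770; gyrA untreated 18.480; gyrA heat-shocked 18.020
ΔCt(untreated) = 28.005 − 18.480 = 9.525
ΔCt(heat-shocked) = 28.770 − 18.020 = 10.750
ΔΔCt = 10.750 − 9.525 = 1.225
Fold change = 2^(−1.225) = 0.4278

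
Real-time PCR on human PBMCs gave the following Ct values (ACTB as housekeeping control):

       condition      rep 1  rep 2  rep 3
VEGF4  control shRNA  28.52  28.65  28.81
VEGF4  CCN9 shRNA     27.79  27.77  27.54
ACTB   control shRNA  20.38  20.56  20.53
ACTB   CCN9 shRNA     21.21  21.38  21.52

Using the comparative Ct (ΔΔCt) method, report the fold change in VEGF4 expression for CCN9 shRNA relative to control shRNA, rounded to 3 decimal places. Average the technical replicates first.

Mean Ct: VEGF4 control shRNA 28.660; VEGF4 CCN9 shRNA 27.700; ACTB control shRNA 20.490; ACTB CCN9 shRNA 21.370
ΔCt(control shRNA) = 28.660 − 20.490 = 8.170
ΔCt(CCN9 shRNA) = 27.700 − 21.370 = 6.330
ΔΔCt = 6.330 − 8.170 = -1.840
Fold change = 2^(−(-1.840)) = 2^1.840 = 3.5801

3.580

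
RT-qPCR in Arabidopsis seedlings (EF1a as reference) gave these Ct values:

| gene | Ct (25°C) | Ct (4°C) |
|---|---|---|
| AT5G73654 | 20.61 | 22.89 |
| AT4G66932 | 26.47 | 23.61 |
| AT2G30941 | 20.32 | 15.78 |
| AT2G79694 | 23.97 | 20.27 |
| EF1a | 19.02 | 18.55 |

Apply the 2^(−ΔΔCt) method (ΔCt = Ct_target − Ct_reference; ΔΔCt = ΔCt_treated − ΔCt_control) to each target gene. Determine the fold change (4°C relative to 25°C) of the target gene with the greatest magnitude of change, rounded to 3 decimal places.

16.795

AT5G73654: ΔΔCt = (22.89−18.55) − (20.61−19.02) = 4.34 − 1.59 = 2.75; fold change = 2^-2.75 = 0.149
AT4G66932: ΔΔCt = (23.61−18.55) − (26.47−19.02) = 5.06 − 7.45 = -2.39; fold change = 2^2.39 = 5.242
AT2G30941: ΔΔCt = (15.78−18.55) − (20.32−19.02) = -2.77 − 1.30 = -4.07; fold change = 2^4.07 = 16.795
AT2G79694: ΔΔCt = (20.27−18.55) − (23.97−19.02) = 1.72 − 4.95 = -3.23; fold change = 2^3.23 = 9.383
AT2G30941 has the largest |ΔΔCt| = 4.07.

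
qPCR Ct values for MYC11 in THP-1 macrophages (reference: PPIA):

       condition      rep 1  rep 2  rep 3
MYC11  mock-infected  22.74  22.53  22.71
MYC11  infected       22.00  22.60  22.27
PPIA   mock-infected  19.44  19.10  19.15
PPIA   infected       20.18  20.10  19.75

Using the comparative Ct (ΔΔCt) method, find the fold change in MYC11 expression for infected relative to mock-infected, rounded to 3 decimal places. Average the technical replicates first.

Mean Ct: MYC11 mock-infected 22.660; MYC11 infected 22.290; PPIA mock-infected 19.230; PPIA infected 20.010
ΔCt(mock-infected) = 22.660 − 19.230 = 3.430
ΔCt(infected) = 22.290 − 20.010 = 2.280
ΔΔCt = 2.280 − 3.430 = -1.150
Fold change = 2^(−(-1.150)) = 2^1.150 = 2.2191

2.219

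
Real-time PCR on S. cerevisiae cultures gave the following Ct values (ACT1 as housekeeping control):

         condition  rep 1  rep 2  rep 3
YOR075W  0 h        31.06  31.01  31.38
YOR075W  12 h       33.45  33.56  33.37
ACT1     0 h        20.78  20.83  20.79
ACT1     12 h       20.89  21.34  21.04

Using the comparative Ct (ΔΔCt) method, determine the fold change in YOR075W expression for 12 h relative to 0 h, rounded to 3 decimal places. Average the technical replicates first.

Mean Ct: YOR075W 0 h 31.150; YOR075W 12 h 33.460; ACT1 0 h 20.800; ACT1 12 h 21.090
ΔCt(0 h) = 31.150 − 20.800 = 10.350
ΔCt(12 h) = 33.460 − 21.090 = 12.370
ΔΔCt = 12.370 − 10.350 = 2.020
Fold change = 2^(−2.020) = 0.2466

0.247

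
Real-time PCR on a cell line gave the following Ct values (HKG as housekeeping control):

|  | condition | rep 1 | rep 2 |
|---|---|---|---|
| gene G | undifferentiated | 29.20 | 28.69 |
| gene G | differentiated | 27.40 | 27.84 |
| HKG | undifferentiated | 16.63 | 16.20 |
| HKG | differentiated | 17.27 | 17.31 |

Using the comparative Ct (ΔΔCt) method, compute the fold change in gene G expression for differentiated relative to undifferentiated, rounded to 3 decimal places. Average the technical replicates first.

4.595

Mean Ct: gene G undifferentiated 28.945; gene G differentiated 27.620; HKG undifferentiated 16.415; HKG differentiated 17.290
ΔCt(undifferentiated) = 28.945 − 16.415 = 12.530
ΔCt(differentiated) = 27.620 − 17.290 = 10.330
ΔΔCt = 10.330 − 12.530 = -2.200
Fold change = 2^(−(-2.200)) = 2^2.200 = 4.5948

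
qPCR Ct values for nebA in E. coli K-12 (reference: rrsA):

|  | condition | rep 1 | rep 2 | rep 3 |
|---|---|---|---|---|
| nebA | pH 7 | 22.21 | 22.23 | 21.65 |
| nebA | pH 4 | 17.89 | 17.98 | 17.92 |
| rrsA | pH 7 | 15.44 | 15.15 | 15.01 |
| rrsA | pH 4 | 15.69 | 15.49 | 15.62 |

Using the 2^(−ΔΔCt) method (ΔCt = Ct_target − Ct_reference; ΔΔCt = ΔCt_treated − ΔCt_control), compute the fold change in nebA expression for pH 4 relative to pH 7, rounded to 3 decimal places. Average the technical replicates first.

22.627

Mean Ct: nebA pH 7 22.030; nebA pH 4 17.930; rrsA pH 7 15.200; rrsA pH 4 15.600
ΔCt(pH 7) = 22.030 − 15.200 = 6.830
ΔCt(pH 4) = 17.930 − 15.600 = 2.330
ΔΔCt = 2.330 − 6.830 = -4.500
Fold change = 2^(−(-4.500)) = 2^4.500 = 22.6274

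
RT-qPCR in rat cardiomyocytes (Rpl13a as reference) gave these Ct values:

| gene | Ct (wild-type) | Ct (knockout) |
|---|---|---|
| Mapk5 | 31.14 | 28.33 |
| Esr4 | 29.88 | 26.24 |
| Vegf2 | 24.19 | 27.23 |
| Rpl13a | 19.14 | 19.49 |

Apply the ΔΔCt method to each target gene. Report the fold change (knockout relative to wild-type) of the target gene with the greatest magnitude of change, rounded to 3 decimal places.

15.889

Mapk5: ΔΔCt = (28.33−19.49) − (31.14−19.14) = 8.84 − 12.00 = -3.16; fold change = 2^3.16 = 8.938
Esr4: ΔΔCt = (26.24−19.49) − (29.88−19.14) = 6.75 − 10.74 = -3.99; fold change = 2^3.99 = 15.889
Vegf2: ΔΔCt = (27.23−19.49) − (24.19−19.14) = 7.74 − 5.05 = 2.69; fold change = 2^-2.69 = 0.155
Esr4 has the largest |ΔΔCt| = 3.99.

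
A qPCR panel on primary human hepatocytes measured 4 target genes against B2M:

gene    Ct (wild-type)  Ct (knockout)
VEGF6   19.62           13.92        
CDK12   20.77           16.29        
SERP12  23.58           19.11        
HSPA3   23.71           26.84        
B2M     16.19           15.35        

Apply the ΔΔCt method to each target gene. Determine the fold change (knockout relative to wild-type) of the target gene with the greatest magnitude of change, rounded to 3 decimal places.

VEGF6: ΔΔCt = (13.92−15.35) − (19.62−16.19) = -1.43 − 3.43 = -4.86; fold change = 2^4.86 = 29.041
CDK12: ΔΔCt = (16.29−15.35) − (20.77−16.19) = 0.94 − 4.58 = -3.64; fold change = 2^3.64 = 12.467
SERP12: ΔΔCt = (19.11−15.35) − (23.58−16.19) = 3.76 − 7.39 = -3.63; fold change = 2^3.63 = 12.381
HSPA3: ΔΔCt = (26.84−15.35) − (23.71−16.19) = 11.49 − 7.52 = 3.97; fold change = 2^-3.97 = 0.064
VEGF6 has the largest |ΔΔCt| = 4.86.

29.041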